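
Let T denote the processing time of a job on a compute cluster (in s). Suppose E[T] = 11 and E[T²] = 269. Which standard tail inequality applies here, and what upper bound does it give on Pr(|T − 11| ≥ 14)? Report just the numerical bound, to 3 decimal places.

The first two moments determine the variance, so Chebyshev's inequality is the sharpest standard bound available.
Var(T) = E[T²] − (E[T])² = 269 − 121 = 148.
Chebyshev's inequality: Pr(|T − μ| ≥ t) ≤ Var(T)/t² = 148/196 = 0.7551.

0.755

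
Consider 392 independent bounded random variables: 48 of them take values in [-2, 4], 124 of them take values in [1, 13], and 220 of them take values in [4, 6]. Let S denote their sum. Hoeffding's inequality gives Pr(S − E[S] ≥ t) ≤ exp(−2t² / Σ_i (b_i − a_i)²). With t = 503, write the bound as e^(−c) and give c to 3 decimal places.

Σ(b_i − a_i)² = 48·6² + 124·12² + 220·2² = 20464.
c = 2t² / 20464 = 2·503² / 20464 = 24.7272.

24.727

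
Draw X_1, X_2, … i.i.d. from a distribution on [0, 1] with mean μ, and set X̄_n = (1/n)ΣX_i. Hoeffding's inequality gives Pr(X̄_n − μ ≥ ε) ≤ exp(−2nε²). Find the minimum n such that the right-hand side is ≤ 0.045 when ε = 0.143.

Require exp(−2nε²) ≤ 0.045, i.e. 2nε² ≥ ln(1/0.045) = 3.101093.
So n ≥ 3.101093 / (2·0.143²) = 75.825.
The smallest integer n is 76.

76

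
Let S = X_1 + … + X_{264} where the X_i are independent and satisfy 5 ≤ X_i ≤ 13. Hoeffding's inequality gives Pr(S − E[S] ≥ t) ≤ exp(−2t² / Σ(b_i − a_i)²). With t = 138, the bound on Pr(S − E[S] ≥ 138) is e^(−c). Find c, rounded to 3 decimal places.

2.254

Σ(b_i − a_i)² = 264·(8)² = 16896.
c = 2t²/16896 = 2·138²/16896 = 2.2543.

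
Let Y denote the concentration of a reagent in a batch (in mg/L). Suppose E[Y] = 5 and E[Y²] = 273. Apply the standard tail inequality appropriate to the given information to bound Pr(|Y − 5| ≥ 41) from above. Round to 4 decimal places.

0.1475

The first two moments determine the variance, so Chebyshev's inequality is the sharpest standard bound available.
Var(Y) = E[Y²] − (E[Y])² = 273 − 25 = 248.
Chebyshev's inequality: Pr(|Y − μ| ≥ t) ≤ Var(Y)/t² = 248/1681 = 0.1475.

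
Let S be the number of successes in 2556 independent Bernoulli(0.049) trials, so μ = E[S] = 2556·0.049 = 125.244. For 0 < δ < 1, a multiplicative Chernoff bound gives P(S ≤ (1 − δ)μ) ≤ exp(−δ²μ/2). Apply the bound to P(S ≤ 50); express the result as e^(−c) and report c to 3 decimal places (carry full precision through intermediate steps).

22.603

Write 50 = (1 − δ)μ, so δ = 1 − 50/125.244 = 0.6007793…
Then the exponent is δ²μ/2 = (μ − 50)²/(2μ) = 22.602518.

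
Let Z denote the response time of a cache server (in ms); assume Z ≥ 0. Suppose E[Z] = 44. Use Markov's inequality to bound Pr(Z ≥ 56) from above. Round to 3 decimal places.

0.786

Markov's inequality: for a non-negative random variable, Pr(Z ≥ a) ≤ E[Z]/a.
Here E[Z] = 44 and a = 56, so the bound is 44/56 = 0.7857.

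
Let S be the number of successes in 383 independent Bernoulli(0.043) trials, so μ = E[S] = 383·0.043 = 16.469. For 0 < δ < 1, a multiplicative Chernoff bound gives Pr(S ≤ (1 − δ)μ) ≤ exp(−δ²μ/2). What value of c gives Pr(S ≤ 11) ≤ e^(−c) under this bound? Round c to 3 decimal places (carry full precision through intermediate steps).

0.908

Write 11 = (1 − δ)μ, so δ = 1 − 11/16.469 = 0.3320785…
Then the exponent is δ²μ/2 = (μ − 11)²/(2μ) = 0.908069.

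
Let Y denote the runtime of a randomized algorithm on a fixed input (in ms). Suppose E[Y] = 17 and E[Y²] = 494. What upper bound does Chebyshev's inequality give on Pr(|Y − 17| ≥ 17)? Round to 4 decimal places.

0.7093

Var(Y) = E[Y²] − (E[Y])² = 494 − 289 = 205.
Chebyshev's inequality: Pr(|Y − μ| ≥ t) ≤ Var(Y)/t² = 205/289 = 0.7093.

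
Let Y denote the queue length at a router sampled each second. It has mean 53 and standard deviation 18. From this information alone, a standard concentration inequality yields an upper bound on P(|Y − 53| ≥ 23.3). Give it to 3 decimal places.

Mean and variance are known, so Chebyshev's inequality applies.
Chebyshev: P(|Y − μ| ≥ t) ≤ Var(Y)/t².
Var(Y) = σ² = 18² = 324.
Bound = 324 / 542.89 = 0.5968.

0.597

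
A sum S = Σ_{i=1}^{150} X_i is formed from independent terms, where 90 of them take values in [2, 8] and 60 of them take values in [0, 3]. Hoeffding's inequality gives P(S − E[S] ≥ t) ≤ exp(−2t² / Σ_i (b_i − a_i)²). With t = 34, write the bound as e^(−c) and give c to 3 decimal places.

0.612

Σ(b_i − a_i)² = 90·6² + 60·3² = 3780.
c = 2t² / 3780 = 2·34² / 3780 = 0.6116.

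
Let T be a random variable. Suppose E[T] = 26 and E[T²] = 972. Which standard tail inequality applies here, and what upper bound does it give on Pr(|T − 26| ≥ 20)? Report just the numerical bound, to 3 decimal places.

0.740

The first two moments determine the variance, so Chebyshev's inequality is the sharpest standard bound available.
Var(T) = E[T²] − (E[T])² = 972 − 676 = 296.
Chebyshev's inequality: Pr(|T − μ| ≥ t) ≤ Var(T)/t² = 296/400 = 0.7400.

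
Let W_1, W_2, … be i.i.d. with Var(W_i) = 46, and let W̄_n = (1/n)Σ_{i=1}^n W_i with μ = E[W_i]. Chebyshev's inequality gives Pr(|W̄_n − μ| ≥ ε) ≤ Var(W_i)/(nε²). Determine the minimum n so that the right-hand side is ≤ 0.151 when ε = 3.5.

25

Require 46/(n·3.5²) ≤ 0.151, i.e. n ≥ 46/(0.151·3.5²) = 24.868.
The smallest integer n is 25.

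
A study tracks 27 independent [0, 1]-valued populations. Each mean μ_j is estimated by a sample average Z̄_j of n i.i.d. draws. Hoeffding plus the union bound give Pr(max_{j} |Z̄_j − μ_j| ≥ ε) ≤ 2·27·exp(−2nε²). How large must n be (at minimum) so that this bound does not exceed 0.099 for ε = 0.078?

518

Need 2·27·exp(−2nε²) ≤ 0.099, i.e. exp(−2nε²) ≤ 0.099/54.
So 2nε² ≥ ln(54/0.099) = 6.301619.
Hence n ≥ 6.301619/(2·0.078²) = 517.885.
The smallest integer n is 518.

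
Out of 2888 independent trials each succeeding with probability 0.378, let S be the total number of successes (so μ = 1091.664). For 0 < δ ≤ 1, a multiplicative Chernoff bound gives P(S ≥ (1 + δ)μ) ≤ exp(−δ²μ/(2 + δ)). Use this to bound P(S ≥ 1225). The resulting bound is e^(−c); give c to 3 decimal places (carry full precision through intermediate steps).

Write 1225 = (1 + δ)μ, so δ = 1225/1091.664 − 1 = 0.1221401…
Then the exponent is δ²μ/(2 + δ) = (1225 − μ)² / (μ·(2 + δ)) = 7.674177.

7.674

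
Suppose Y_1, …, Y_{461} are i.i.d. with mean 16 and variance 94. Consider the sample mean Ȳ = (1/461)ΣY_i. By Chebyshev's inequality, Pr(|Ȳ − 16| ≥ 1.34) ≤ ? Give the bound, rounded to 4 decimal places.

Var(Ȳ) = Var(Y_i)/n = 94/461 = 0.2039.
Chebyshev: Pr(|Ȳ − 16| ≥ 1.34) ≤ Var(Ȳ)/(1.34)² = 94/(461·1.34²) = 0.1136.

0.1136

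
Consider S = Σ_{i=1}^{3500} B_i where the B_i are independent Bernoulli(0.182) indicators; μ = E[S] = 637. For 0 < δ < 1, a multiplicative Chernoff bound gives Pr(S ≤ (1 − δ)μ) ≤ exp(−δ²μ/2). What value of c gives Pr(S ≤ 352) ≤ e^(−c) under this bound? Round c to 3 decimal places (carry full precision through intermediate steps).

Write 352 = (1 − δ)μ, so δ = 1 − 352/637 = 0.4474097…
Then the exponent is δ²μ/2 = (μ − 352)²/(2μ) = 63.755887.

63.756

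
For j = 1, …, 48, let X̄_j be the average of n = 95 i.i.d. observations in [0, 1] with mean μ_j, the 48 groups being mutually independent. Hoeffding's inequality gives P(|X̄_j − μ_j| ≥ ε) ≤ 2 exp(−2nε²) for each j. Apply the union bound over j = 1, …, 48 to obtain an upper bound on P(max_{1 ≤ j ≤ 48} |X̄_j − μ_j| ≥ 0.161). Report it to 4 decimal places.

0.6972

Per-experiment Hoeffding bound: 2·exp(−2·95·0.161²) = 2·exp(−4.92499) = 0.014526.
Union bound over 48 events: 48·0.014526 = 0.69723.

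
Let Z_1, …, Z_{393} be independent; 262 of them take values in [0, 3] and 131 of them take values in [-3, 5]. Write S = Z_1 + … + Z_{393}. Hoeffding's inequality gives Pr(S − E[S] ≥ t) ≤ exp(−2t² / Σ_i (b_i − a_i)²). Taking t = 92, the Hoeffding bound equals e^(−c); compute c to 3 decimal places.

Σ(b_i − a_i)² = 262·3² + 131·8² = 10742.
c = 2t² / 10742 = 2·92² / 10742 = 1.5759.

1.576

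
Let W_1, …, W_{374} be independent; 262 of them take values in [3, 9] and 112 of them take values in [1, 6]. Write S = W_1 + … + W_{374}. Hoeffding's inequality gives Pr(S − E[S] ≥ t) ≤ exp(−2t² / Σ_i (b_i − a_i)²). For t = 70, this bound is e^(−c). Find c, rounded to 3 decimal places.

0.801

Σ(b_i − a_i)² = 262·6² + 112·5² = 12232.
c = 2t² / 12232 = 2·70² / 12232 = 0.8012.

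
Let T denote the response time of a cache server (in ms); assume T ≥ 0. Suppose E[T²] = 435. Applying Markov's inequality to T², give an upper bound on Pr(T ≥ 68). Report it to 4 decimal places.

0.0941

Since T ≥ 0, the event {T ≥ 68} is the same as {T² ≥ 4624}.
Markov's inequality applied to T² gives Pr(T² ≥ 4624) ≤ E[T²]/4624 = 435/4624 = 0.0941.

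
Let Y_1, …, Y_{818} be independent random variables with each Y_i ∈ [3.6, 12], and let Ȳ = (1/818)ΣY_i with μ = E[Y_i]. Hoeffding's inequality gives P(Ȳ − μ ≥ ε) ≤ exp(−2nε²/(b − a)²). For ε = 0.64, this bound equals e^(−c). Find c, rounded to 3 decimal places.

9.497

c = 2nε²/(b − a)² = 2·818·0.64² / 8.4² = 9.4970.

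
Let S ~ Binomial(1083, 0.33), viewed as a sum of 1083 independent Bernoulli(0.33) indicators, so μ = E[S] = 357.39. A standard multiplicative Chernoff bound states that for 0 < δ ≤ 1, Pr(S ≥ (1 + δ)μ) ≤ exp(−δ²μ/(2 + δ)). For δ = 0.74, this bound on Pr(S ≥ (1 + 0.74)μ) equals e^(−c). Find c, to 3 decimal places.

c = δ²μ/(2 + δ) = 0.74²·357.39/(2 + 0.74) = 71.4258.

71.426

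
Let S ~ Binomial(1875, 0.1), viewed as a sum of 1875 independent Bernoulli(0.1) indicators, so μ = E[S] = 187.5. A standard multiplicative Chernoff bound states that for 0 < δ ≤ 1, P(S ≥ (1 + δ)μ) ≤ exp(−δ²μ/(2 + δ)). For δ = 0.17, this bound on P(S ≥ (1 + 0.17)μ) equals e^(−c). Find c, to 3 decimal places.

c = δ²μ/(2 + δ) = 0.17²·187.5/(2 + 0.17) = 2.4971.

2.497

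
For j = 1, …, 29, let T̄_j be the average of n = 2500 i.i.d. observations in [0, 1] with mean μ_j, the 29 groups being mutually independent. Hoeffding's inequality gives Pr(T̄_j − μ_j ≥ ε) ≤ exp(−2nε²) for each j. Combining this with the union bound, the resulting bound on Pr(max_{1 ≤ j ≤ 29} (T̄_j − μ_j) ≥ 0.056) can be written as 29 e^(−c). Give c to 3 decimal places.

Union bound over the 29 events: Pr(max_{1 ≤ j ≤ 29} (T̄_j − μ_j) ≥ 0.056) ≤ 29·exp(−2nε²) = 29 exp(−2·2500·0.056²).
So c = 2·2500·0.056² = 15.6800.

15.680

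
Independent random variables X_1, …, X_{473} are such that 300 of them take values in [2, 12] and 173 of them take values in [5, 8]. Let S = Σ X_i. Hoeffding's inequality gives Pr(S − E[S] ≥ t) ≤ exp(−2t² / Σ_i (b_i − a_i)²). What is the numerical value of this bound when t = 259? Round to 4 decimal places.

0.0142

Σ(b_i − a_i)² = 300·10² + 173·3² = 31557.
Exponent = 2·259² / 31557 = 4.25142.
Bound = exp(−4.25142) = 0.01424.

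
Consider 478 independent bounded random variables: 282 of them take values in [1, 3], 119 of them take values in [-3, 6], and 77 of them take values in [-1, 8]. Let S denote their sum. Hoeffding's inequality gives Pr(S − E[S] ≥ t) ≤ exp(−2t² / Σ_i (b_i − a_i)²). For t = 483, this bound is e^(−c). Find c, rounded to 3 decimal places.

27.439

Σ(b_i − a_i)² = 282·2² + 119·9² + 77·9² = 17004.
c = 2t² / 17004 = 2·483² / 17004 = 27.4393.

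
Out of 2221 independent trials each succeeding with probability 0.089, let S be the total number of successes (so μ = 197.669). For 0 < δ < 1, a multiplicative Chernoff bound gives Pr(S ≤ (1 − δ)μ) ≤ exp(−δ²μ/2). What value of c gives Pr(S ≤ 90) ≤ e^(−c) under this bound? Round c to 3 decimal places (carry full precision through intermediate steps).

Write 90 = (1 − δ)μ, so δ = 1 − 90/197.669 = 0.5446934…
Then the exponent is δ²μ/2 = (μ − 90)²/(2μ) = 29.323297.

29.323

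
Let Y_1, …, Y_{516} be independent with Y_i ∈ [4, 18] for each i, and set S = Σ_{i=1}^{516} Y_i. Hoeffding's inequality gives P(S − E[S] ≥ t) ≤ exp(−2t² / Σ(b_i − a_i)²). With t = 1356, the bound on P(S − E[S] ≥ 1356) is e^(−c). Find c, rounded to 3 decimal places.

36.362

Σ(b_i − a_i)² = 516·(14)² = 101136.
c = 2t²/101136 = 2·1356²/101136 = 36.3617.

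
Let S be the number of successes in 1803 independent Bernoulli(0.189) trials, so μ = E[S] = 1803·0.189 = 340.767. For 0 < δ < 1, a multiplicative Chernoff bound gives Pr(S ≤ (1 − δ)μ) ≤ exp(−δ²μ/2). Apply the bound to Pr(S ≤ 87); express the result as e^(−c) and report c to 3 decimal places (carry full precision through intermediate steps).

Write 87 = (1 − δ)μ, so δ = 1 − 87/340.767 = 0.7446936…
Then the exponent is δ²μ/2 = (μ − 87)²/(2μ) = 94.489329.

94.489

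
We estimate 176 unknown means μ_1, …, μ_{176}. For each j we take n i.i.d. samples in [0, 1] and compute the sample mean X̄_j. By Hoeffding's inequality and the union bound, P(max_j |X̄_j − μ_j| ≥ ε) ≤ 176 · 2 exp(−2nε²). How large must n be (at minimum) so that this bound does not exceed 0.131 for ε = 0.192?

Need 2·176·exp(−2nε²) ≤ 0.131, i.e. exp(−2nε²) ≤ 0.131/352.
So 2nε² ≥ ln(352/0.131) = 7.896189.
Hence n ≥ 7.896189/(2·0.192²) = 107.099.
The smallest integer n is 108.

108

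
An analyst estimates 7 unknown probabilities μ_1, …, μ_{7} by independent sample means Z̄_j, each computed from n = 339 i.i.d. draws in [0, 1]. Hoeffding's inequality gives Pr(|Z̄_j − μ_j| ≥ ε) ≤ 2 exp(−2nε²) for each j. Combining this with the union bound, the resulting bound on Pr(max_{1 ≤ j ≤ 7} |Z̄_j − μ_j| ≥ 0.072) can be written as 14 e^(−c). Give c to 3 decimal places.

Union bound over the 7 events: Pr(max_{1 ≤ j ≤ 7} |Z̄_j − μ_j| ≥ 0.072) ≤ 7·2·exp(−2nε²) = 14 exp(−2·339·0.072²).
So c = 2·339·0.072² = 3.5148.

3.515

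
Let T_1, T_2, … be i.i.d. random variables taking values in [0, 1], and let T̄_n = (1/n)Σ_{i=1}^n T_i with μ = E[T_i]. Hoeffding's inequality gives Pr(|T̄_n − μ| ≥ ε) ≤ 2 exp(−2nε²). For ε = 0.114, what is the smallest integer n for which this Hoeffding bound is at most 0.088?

121

Require 2·exp(−2nε²) ≤ 0.088, i.e. 2nε² ≥ ln(2/0.088) = 3.123566.
So n ≥ 3.123566 / (2·0.114²) = 120.174.
The smallest integer n is 121.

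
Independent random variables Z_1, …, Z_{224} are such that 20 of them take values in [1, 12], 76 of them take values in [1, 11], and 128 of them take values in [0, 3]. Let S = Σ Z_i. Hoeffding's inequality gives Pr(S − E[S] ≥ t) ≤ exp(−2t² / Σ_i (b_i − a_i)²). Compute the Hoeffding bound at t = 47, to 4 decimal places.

0.6734

Σ(b_i − a_i)² = 20·11² + 76·10² + 128·3² = 11172.
Exponent = 2·47² / 11172 = 0.39545.
Bound = exp(−0.39545) = 0.67337.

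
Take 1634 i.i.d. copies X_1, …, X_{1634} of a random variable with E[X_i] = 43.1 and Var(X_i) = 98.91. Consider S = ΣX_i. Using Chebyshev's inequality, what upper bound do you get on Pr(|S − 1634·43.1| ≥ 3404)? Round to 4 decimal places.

0.0139

Var(S) = n·Var(X_i) = 1634·98.91 = 161618.94.
Chebyshev: Pr(|S − 1634·43.1| ≥ 3404) ≤ Var(S)/3404² = 161618.94/11587216 = 0.0139.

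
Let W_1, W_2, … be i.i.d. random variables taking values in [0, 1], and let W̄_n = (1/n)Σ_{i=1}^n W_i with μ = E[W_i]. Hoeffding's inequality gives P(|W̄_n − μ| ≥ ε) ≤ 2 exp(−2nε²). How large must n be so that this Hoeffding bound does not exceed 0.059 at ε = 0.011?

14560

Require 2·exp(−2nε²) ≤ 0.059, i.e. 2nε² ≥ ln(2/0.059) = 3.523365.
So n ≥ 3.523365 / (2·0.011²) = 14559.360.
The smallest integer n is 14560.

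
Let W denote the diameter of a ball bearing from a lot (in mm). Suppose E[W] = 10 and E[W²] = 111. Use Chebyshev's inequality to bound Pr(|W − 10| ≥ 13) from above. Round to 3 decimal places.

0.065

Var(W) = E[W²] − (E[W])² = 111 − 100 = 11.
Chebyshev's inequality: Pr(|W − μ| ≥ t) ≤ Var(W)/t² = 11/169 = 0.0651.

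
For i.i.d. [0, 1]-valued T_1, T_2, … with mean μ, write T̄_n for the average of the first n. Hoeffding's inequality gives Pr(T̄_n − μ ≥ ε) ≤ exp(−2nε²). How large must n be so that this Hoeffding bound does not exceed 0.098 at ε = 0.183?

Require exp(−2nε²) ≤ 0.098, i.e. 2nε² ≥ ln(1/0.098) = 2.322788.
So n ≥ 2.322788 / (2·0.183²) = 34.680.
The smallest integer n is 35.

35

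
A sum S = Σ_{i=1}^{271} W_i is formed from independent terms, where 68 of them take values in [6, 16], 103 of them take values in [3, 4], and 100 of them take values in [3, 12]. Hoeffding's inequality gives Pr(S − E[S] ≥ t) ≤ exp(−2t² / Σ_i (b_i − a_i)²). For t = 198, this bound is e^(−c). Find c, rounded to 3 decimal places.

Σ(b_i − a_i)² = 68·10² + 103·1² + 100·9² = 15003.
c = 2t² / 15003 = 2·198² / 15003 = 5.2262.

5.226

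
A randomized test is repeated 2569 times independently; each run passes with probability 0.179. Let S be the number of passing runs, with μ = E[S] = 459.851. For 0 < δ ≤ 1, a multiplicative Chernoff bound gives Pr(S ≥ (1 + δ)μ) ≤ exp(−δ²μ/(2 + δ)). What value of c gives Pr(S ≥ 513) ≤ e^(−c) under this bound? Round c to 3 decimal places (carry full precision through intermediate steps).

Write 513 = (1 + δ)μ, so δ = 513/459.851 − 1 = 0.1155787…
Then the exponent is δ²μ/(2 + δ) = (513 − μ)² / (μ·(2 + δ)) = 2.903647.

2.904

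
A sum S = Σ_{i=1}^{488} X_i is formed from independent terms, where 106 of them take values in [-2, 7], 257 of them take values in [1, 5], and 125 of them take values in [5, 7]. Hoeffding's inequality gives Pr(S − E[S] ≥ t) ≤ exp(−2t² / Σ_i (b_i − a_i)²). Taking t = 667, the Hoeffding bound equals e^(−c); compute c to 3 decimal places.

Σ(b_i − a_i)² = 106·9² + 257·4² + 125·2² = 13198.
c = 2t² / 13198 = 2·667² / 13198 = 67.4176.

67.418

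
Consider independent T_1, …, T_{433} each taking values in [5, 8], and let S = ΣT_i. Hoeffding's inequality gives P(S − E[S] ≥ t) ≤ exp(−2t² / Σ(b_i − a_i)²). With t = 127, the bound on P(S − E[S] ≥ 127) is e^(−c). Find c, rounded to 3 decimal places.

Σ(b_i − a_i)² = 433·(3)² = 3897.
c = 2t²/3897 = 2·127²/3897 = 8.2776.

8.278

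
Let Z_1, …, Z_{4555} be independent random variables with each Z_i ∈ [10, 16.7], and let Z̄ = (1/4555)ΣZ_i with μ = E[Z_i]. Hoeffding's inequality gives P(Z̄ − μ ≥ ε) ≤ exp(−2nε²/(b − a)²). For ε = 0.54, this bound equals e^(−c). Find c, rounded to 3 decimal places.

c = 2nε²/(b − a)² = 2·4555·0.54² / 6.7² = 59.1775.

59.177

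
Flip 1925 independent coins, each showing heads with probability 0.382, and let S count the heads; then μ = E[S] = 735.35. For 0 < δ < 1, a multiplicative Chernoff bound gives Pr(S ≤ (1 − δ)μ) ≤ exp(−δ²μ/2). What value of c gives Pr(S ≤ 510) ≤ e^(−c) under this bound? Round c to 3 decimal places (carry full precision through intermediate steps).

Write 510 = (1 − δ)μ, so δ = 1 − 510/735.35 = 0.3064527…
Then the exponent is δ²μ/2 = (μ − 510)²/(2μ) = 34.529559.

34.530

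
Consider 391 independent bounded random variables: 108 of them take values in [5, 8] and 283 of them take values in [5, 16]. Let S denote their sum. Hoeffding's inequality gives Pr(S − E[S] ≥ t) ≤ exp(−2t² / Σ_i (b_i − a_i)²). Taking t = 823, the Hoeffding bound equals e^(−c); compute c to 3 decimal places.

Σ(b_i − a_i)² = 108·3² + 283·11² = 35215.
c = 2t² / 35215 = 2·823² / 35215 = 38.4682.

38.468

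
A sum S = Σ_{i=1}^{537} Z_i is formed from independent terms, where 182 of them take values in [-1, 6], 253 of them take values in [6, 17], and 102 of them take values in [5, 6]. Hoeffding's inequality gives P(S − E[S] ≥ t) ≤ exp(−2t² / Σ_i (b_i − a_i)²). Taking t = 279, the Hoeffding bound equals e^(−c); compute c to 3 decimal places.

3.928

Σ(b_i − a_i)² = 182·7² + 253·11² + 102·1² = 39633.
c = 2t² / 39633 = 2·279² / 39633 = 3.9281.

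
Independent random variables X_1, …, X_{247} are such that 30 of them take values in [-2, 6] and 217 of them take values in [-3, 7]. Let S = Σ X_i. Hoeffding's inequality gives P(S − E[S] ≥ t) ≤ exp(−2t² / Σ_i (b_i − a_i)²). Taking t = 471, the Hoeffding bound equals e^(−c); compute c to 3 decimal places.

18.784

Σ(b_i − a_i)² = 30·8² + 217·10² = 23620.
c = 2t² / 23620 = 2·471² / 23620 = 18.7842.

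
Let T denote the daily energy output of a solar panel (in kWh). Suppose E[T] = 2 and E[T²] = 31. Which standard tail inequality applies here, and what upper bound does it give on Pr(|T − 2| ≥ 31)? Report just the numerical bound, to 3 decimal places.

0.028

The first two moments determine the variance, so Chebyshev's inequality is the sharpest standard bound available.
Var(T) = E[T²] − (E[T])² = 31 − 4 = 27.
Chebyshev's inequality: Pr(|T − μ| ≥ t) ≤ Var(T)/t² = 27/961 = 0.0281.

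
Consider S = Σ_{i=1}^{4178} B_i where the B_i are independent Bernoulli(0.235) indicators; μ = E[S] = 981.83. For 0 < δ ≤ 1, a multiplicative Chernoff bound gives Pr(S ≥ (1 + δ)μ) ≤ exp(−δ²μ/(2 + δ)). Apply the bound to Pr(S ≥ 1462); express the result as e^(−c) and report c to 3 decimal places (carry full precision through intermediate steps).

94.345

Write 1462 = (1 + δ)μ, so δ = 1462/981.83 − 1 = 0.4890562…
Then the exponent is δ²μ/(2 + δ) = (1462 − μ)² / (μ·(2 + δ)) = 94.345036.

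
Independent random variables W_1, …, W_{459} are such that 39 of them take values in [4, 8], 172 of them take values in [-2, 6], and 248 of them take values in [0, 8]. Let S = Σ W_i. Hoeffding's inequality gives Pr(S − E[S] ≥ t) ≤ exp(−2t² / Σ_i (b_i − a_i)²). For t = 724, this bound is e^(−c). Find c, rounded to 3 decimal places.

Σ(b_i − a_i)² = 39·4² + 172·8² + 248·8² = 27504.
c = 2t² / 27504 = 2·724² / 27504 = 38.1163.

38.116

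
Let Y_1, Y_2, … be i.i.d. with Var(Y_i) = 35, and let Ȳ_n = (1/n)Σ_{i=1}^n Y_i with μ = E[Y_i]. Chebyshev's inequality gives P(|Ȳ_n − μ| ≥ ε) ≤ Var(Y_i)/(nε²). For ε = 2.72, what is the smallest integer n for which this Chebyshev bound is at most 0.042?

Require 35/(n·2.72²) ≤ 0.042, i.e. n ≥ 35/(0.042·2.72²) = 112.637.
The smallest integer n is 113.

113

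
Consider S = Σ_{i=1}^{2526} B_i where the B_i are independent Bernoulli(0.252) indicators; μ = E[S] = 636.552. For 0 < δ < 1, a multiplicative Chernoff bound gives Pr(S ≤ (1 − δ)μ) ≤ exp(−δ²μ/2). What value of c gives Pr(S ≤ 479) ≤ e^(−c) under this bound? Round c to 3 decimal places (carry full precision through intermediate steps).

Write 479 = (1 − δ)μ, so δ = 1 − 479/636.552 = 0.2475085…
Then the exponent is δ²μ/2 = (μ − 479)²/(2μ) = 19.497726.

19.498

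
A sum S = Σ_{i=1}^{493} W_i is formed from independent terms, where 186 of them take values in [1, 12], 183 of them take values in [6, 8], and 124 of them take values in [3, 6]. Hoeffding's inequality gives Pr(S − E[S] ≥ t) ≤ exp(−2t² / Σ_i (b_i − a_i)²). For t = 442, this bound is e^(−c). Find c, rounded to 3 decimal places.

16.044

Σ(b_i − a_i)² = 186·11² + 183·2² + 124·3² = 24354.
c = 2t² / 24354 = 2·442² / 24354 = 16.0437.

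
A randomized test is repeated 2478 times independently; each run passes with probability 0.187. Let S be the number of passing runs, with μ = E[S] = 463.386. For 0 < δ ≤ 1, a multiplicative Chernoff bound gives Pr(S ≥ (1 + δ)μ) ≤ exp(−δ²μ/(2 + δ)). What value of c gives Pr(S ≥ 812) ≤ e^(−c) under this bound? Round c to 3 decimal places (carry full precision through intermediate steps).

Write 812 = (1 + δ)μ, so δ = 812/463.386 − 1 = 0.7523188…
Then the exponent is δ²μ/(2 + δ) = (812 − μ)² / (μ·(2 + δ)) = 95.290148.

95.290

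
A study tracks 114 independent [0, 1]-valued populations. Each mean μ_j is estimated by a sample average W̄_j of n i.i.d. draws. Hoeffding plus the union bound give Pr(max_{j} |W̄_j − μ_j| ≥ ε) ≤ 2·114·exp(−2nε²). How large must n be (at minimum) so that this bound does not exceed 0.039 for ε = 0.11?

359

Need 2·114·exp(−2nε²) ≤ 0.039, i.e. exp(−2nε²) ≤ 0.039/228.
So 2nε² ≥ ln(228/0.039) = 8.673539.
Hence n ≥ 8.673539/(2·0.11²) = 358.411.
The smallest integer n is 359.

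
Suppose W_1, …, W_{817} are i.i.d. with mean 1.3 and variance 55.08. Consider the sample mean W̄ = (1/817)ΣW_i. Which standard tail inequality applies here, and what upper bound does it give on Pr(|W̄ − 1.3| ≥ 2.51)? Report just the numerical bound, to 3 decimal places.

0.011

With mean and variance of each term known, Chebyshev's inequality bounds the deviation of the sum (or sample mean).
Var(W̄) = Var(W_i)/n = 55.08/817 = 0.067417.
Chebyshev: Pr(|W̄ − 1.3| ≥ 2.51) ≤ Var(W̄)/(2.51)² = 55.08/(817·2.51²) = 0.0107.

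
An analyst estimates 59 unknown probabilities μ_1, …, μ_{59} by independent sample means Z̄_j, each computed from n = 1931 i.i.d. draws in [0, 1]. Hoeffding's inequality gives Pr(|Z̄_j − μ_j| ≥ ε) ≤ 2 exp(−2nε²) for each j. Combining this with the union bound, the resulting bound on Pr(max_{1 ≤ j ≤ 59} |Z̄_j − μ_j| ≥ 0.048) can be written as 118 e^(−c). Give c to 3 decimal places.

8.898

Union bound over the 59 events: Pr(max_{1 ≤ j ≤ 59} |Z̄_j − μ_j| ≥ 0.048) ≤ 59·2·exp(−2nε²) = 118 exp(−2·1931·0.048²).
So c = 2·1931·0.048² = 8.8980.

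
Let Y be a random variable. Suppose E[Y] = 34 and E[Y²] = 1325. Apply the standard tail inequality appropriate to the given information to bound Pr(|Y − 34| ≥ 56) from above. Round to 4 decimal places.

The first two moments determine the variance, so Chebyshev's inequality is the sharpest standard bound available.
Var(Y) = E[Y²] − (E[Y])² = 1325 − 1156 = 169.
Chebyshev's inequality: Pr(|Y − μ| ≥ t) ≤ Var(Y)/t² = 169/3136 = 0.0539.

0.0539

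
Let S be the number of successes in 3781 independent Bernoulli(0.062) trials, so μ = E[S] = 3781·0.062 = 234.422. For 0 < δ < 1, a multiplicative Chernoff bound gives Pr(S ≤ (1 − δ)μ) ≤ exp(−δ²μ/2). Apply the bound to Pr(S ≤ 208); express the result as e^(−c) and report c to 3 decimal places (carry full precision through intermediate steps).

1.489

Write 208 = (1 − δ)μ, so δ = 1 − 208/234.422 = 0.1127113…
Then the exponent is δ²μ/2 = (μ − 208)²/(2μ) = 1.489029.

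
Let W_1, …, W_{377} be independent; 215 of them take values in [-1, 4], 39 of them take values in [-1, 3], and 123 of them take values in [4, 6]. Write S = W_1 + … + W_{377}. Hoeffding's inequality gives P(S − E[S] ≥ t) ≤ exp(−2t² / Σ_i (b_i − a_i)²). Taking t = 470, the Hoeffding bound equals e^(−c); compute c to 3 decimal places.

68.063

Σ(b_i − a_i)² = 215·5² + 39·4² + 123·2² = 6491.
c = 2t² / 6491 = 2·470² / 6491 = 68.0635.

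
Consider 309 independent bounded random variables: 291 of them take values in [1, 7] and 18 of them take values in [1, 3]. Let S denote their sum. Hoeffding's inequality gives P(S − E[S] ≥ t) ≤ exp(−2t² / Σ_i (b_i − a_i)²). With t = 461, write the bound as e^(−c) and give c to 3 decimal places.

40.296

Σ(b_i − a_i)² = 291·6² + 18·2² = 10548.
c = 2t² / 10548 = 2·461² / 10548 = 40.2960.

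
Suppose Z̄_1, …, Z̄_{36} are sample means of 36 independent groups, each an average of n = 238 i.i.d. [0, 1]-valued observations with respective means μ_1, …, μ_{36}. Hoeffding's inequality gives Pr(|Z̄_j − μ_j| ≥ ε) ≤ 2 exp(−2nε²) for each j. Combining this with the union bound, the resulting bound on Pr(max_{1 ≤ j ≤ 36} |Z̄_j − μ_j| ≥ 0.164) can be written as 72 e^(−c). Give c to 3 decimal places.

Union bound over the 36 events: Pr(max_{1 ≤ j ≤ 36} |Z̄_j − μ_j| ≥ 0.164) ≤ 36·2·exp(−2nε²) = 72 exp(−2·238·0.164²).
So c = 2·238·0.164² = 12.8025.

12.802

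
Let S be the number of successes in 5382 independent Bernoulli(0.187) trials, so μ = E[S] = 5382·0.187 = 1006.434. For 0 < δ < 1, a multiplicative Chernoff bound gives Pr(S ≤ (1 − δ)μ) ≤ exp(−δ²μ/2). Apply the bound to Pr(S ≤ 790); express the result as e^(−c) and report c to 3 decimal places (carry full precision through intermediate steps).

23.272

Write 790 = (1 − δ)μ, so δ = 1 − 790/1006.434 = 0.2150504…
Then the exponent is δ²μ/2 = (μ − 790)²/(2μ) = 23.272105.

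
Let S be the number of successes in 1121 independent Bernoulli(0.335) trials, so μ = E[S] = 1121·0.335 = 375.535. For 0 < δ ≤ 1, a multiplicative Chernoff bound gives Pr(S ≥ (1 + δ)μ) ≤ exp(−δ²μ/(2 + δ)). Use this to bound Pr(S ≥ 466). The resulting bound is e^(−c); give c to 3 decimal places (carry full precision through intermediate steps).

Write 466 = (1 + δ)μ, so δ = 466/375.535 − 1 = 0.2408963…
Then the exponent is δ²μ/(2 + δ) = (466 − μ)² / (μ·(2 + δ)) = 9.724986.

9.725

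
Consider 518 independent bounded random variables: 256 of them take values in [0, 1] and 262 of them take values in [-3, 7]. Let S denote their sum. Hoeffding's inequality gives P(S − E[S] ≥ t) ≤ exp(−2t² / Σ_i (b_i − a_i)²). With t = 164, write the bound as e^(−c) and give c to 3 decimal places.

Σ(b_i − a_i)² = 256·1² + 262·10² = 26456.
c = 2t² / 26456 = 2·164² / 26456 = 2.0333.

2.033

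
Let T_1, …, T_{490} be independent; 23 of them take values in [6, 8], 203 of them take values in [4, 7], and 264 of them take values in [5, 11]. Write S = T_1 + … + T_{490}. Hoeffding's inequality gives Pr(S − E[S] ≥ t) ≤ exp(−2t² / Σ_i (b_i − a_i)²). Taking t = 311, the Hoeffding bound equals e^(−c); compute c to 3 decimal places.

Σ(b_i − a_i)² = 23·2² + 203·3² + 264·6² = 11423.
c = 2t² / 11423 = 2·311² / 11423 = 16.9344.

16.934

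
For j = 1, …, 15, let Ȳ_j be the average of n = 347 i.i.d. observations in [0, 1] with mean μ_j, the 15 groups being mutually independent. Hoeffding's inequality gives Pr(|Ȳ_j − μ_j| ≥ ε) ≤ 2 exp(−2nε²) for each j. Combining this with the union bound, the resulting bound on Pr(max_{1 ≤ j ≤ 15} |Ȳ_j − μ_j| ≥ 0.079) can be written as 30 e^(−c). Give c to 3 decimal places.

4.331

Union bound over the 15 events: Pr(max_{1 ≤ j ≤ 15} |Ȳ_j − μ_j| ≥ 0.079) ≤ 15·2·exp(−2nε²) = 30 exp(−2·347·0.079²).
So c = 2·347·0.079² = 4.3313.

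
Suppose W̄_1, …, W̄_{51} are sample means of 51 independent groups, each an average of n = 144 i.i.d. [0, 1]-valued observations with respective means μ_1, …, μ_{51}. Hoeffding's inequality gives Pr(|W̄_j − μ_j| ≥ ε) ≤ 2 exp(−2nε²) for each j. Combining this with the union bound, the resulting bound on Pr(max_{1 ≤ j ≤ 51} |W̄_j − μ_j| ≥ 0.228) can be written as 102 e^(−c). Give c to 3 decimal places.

Union bound over the 51 events: Pr(max_{1 ≤ j ≤ 51} |W̄_j − μ_j| ≥ 0.228) ≤ 51·2·exp(−2nε²) = 102 exp(−2·144·0.228²).
So c = 2·144·0.228² = 14.9714.

14.971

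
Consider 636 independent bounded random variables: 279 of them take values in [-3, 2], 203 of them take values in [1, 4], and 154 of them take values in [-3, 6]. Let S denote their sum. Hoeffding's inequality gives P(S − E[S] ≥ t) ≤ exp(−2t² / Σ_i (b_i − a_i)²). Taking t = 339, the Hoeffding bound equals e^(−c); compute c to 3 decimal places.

10.803

Σ(b_i − a_i)² = 279·5² + 203·3² + 154·9² = 21276.
c = 2t² / 21276 = 2·339² / 21276 = 10.8029.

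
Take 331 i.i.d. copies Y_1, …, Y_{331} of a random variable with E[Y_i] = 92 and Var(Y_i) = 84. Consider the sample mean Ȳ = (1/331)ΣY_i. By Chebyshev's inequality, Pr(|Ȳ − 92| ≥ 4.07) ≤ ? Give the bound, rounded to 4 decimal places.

Var(Ȳ) = Var(Y_i)/n = 84/331 = 0.25378.
Chebyshev: Pr(|Ȳ − 92| ≥ 4.07) ≤ Var(Ȳ)/(4.07)² = 84/(331·4.07²) = 0.0153.

0.0153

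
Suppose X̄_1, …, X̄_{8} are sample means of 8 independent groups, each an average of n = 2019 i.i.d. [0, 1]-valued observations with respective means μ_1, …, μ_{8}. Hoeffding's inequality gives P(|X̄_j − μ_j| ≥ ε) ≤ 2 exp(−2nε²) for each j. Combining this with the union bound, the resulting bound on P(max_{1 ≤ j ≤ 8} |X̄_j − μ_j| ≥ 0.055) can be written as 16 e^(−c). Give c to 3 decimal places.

Union bound over the 8 events: P(max_{1 ≤ j ≤ 8} |X̄_j − μ_j| ≥ 0.055) ≤ 8·2·exp(−2nε²) = 16 exp(−2·2019·0.055²).
So c = 2·2019·0.055² = 12.2149.

12.215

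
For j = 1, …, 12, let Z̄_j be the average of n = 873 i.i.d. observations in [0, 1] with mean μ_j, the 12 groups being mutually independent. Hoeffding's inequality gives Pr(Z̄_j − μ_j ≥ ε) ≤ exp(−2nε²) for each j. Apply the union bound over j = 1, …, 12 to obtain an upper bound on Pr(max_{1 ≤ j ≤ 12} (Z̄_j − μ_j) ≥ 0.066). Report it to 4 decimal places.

Per-experiment Hoeffding bound: exp(−2·873·0.066²) = exp(−7.60558) = 0.00049767.
Union bound over 12 events: 12·0.00049767 = 0.00597.

0.0060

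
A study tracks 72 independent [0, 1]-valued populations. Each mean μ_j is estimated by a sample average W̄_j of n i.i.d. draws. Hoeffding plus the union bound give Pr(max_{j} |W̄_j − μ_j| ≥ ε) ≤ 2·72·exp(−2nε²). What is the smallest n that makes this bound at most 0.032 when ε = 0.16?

Need 2·72·exp(−2nε²) ≤ 0.032, i.e. exp(−2nε²) ≤ 0.032/144.
So 2nε² ≥ ln(144/0.032) = 8.411833.
Hence n ≥ 8.411833/(2·0.16²) = 164.294.
The smallest integer n is 165.

165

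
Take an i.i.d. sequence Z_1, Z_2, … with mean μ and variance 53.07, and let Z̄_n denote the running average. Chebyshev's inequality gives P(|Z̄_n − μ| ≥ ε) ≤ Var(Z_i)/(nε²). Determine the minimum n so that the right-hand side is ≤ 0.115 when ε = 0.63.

1163

Require 53.07/(n·0.63²) ≤ 0.115, i.e. n ≥ 53.07/(0.115·0.63²) = 1162.707.
The smallest integer n is 1163.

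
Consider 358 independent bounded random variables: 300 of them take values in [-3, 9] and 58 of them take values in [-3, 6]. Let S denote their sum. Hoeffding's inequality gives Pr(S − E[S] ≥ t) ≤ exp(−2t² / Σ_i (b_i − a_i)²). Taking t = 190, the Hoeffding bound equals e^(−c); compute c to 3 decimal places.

Σ(b_i − a_i)² = 300·12² + 58·9² = 47898.
c = 2t² / 47898 = 2·190² / 47898 = 1.5074.

1.507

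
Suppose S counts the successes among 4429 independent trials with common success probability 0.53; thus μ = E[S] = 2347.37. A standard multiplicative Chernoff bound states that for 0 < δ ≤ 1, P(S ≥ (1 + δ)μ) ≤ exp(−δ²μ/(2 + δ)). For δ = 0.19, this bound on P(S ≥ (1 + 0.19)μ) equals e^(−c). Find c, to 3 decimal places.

c = δ²μ/(2 + δ) = 0.19²·2347.37/(2 + 0.19) = 38.6941.

38.694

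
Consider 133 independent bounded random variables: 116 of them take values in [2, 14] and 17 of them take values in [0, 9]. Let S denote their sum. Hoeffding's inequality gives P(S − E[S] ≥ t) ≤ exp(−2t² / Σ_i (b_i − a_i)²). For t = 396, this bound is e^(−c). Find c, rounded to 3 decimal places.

Σ(b_i − a_i)² = 116·12² + 17·9² = 18081.
c = 2t² / 18081 = 2·396² / 18081 = 17.3459.

17.346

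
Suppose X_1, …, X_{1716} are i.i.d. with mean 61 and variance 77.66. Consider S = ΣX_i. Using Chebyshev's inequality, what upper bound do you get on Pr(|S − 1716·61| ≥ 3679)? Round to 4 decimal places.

0.0098

Var(S) = n·Var(X_i) = 1716·77.66 = 133264.56.
Chebyshev: Pr(|S − 1716·61| ≥ 3679) ≤ Var(S)/3679² = 133264.56/13535041 = 0.0098.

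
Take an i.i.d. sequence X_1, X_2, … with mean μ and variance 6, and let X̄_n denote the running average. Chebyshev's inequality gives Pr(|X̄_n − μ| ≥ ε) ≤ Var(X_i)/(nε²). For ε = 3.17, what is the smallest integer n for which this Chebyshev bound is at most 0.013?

Require 6/(n·3.17²) ≤ 0.013, i.e. n ≥ 6/(0.013·3.17²) = 45.929.
The smallest integer n is 46.

46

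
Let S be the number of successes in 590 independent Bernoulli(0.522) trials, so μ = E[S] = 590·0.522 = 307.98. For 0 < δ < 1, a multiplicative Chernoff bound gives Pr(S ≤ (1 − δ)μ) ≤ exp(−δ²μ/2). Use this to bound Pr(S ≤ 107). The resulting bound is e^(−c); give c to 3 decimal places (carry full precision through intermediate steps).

65.577

Write 107 = (1 − δ)μ, so δ = 1 − 107/307.98 = 0.6525748…
Then the exponent is δ²μ/2 = (μ − 107)²/(2μ) = 65.577246.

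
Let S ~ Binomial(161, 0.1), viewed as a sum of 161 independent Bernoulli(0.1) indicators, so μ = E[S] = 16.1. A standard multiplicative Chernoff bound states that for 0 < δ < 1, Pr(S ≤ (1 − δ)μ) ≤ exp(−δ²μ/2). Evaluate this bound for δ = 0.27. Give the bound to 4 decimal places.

0.5561

Exponent = δ²μ/2 = 0.27²·16.1/2 = 0.5868.
Bound = exp(−0.5868) = 0.55608.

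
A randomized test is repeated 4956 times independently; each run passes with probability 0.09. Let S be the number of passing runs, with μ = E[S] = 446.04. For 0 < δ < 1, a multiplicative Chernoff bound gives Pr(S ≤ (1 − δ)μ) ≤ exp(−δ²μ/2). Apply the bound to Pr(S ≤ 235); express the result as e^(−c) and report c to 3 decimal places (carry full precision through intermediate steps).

49.926

Write 235 = (1 − δ)μ, so δ = 1 − 235/446.04 = 0.4731414…
Then the exponent is δ²μ/2 = (μ − 235)²/(2μ) = 49.925883.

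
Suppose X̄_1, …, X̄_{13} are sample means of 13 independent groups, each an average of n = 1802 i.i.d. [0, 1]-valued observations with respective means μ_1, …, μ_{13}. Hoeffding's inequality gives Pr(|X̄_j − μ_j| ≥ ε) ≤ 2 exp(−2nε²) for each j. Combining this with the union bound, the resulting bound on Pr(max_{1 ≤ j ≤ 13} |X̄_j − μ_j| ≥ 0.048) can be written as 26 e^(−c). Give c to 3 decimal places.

8.304

Union bound over the 13 events: Pr(max_{1 ≤ j ≤ 13} |X̄_j − μ_j| ≥ 0.048) ≤ 13·2·exp(−2nε²) = 26 exp(−2·1802·0.048²).
So c = 2·1802·0.048² = 8.3036.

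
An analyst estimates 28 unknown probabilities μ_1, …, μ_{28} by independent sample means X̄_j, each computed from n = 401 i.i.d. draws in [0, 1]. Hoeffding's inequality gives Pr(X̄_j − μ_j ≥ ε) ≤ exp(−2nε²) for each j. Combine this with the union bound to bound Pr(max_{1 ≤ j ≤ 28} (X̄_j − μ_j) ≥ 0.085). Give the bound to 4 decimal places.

Per-experiment Hoeffding bound: exp(−2·401·0.085²) = exp(−5.79445) = 0.0030444.
Union bound over 28 events: 28·0.0030444 = 0.08524.

0.0852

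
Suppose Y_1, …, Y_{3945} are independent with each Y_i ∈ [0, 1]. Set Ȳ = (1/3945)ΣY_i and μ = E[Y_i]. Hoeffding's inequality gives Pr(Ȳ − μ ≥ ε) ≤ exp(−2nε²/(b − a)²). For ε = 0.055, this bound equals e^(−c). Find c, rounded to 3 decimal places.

23.867

c = 2nε²/(b − a)² = 2·3945·0.055² / 1² = 23.8672.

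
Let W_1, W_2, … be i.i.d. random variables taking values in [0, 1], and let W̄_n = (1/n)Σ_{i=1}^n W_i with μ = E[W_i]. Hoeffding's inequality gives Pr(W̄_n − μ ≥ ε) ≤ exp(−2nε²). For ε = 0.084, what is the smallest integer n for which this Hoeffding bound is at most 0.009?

334

Require exp(−2nε²) ≤ 0.009, i.e. 2nε² ≥ ln(1/0.009) = 4.710531.
So n ≥ 4.710531 / (2·0.084²) = 333.796.
The smallest integer n is 334.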